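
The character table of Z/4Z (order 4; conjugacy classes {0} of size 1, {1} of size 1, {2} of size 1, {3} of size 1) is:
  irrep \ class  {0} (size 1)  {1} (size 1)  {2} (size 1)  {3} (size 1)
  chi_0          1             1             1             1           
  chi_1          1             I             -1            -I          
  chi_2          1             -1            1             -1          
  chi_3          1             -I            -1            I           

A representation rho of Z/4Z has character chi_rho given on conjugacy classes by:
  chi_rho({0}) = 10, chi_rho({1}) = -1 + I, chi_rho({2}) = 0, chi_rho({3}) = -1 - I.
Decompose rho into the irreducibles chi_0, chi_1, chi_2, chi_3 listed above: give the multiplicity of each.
Multiplicities: chi_0: 2, chi_1: 3, chi_2: 3, chi_3: 2.

Explanation: Use <chi_rho, chi> = (1/|G|) sum_C |C| * chi_rho(C) * conj(chi(C)) with |G| = 4 for each irreducible chi in the table:
  <chi_rho, chi_0> = (1/4)[1*(10)*conj(1) + 1*(-1 + I)*conj(1) + 1*(0)*conj(1) + 1*(-1 - I)*conj(1)]
      = (1/4)[(10) + (-1 + I) + (0) + (-1 - I)] = 8/4 = 2
  <chi_rho, chi_1> = (1/4)[1*(10)*conj(1) + 1*(-1 + I)*conj(I) + 1*(0)*conj(-1) + 1*(-1 - I)*conj(-I)]
      = (1/4)[(10) + (1 + I) + (0) + (1 - I)] = 12/4 = 3
  <chi_rho, chi_2> = (1/4)[1*(10)*conj(1) + 1*(-1 + I)*conj(-1) + 1*(0)*conj(1) + 1*(-1 - I)*conj(-1)]
      = (1/4)[(10) + (1 - I) + (0) + (1 + I)] = 12/4 = 3
  <chi_rho, chi_3> = (1/4)[1*(10)*conj(1) + 1*(-1 + I)*conj(-I) + 1*(0)*conj(-1) + 1*(-1 - I)*conj(I)]
      = (1/4)[(10) + (-1 - I) + (0) + (-1 + I)] = 8/4 = 2
(Exp terms are combined using exp(i*s)*conj(exp(i*t)) = exp(i*(s-t)), and sums of them are collapsed using the identity that for every m > 1 the m distinct m-th roots of unity sum to 0, e.g. 1 + exp(2*I*pi/3) + exp(-2*I*pi/3) = 0.)
Dimension check: dim(rho) = sum (mult * dim) = 2*1 + 3*1 + 3*1 + 2*1 = 10 = chi_rho(e) = 10.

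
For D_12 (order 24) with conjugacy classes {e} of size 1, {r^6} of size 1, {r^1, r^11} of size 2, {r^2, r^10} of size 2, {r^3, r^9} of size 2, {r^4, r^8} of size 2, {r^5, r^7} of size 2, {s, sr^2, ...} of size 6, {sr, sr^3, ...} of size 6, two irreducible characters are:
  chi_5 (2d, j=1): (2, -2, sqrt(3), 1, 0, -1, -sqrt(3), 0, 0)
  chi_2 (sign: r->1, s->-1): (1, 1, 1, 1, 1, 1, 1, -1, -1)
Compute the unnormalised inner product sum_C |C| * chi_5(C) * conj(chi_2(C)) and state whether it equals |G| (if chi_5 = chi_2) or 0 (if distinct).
Sum = 0; so <chi_5, chi_2> = 0 (distinct irreducibles are orthogonal).

Working: Compute term by term over conjugacy classes (|C| * chi_5(C) * conj(chi_2(C))):
  1*(2)*conj(1) + 1*(-2)*conj(1) + 2*(sqrt(3))*conj(1) + 2*(1)*conj(1) + 2*(0)*conj(1) + 2*(-1)*conj(1) + 2*(-sqrt(3))*conj(1) + 6*(0)*conj(-1) + 6*(0)*conj(-1)
  = (2) + (-2) + (2*sqrt(3)) + (2) + (0) + (-2) + (-2*sqrt(3)) + (0) + (0)
  = 0.
Dividing by |G| = 24 gives 0/24 = 0, matching the row-orthogonality relation <chi_5, chi_2> = [chi_5 = chi_2].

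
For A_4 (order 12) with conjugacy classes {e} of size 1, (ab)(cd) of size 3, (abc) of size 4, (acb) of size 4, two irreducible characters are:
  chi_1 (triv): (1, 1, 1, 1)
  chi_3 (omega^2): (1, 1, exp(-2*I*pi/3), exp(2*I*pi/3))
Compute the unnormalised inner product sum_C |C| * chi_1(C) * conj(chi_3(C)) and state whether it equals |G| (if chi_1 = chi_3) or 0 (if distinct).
Sum = 0; so <chi_1, chi_3> = 0 (distinct irreducibles are orthogonal).

Justification: Compute term by term over conjugacy classes (|C| * chi_1(C) * conj(chi_3(C))):
  1*(1)*conj(1) + 3*(1)*conj(1) + 4*(1)*conj(exp(-2*I*pi/3)) + 4*(1)*conj(exp(2*I*pi/3))
  = (1) + (3) + (4*exp(2*I*pi/3)) + (4*exp(-2*I*pi/3))
  = 0.
(Exp terms are combined using exp(i*s)*conj(exp(i*t)) = exp(i*(s-t)), and sums of them are collapsed using the identity that for every m > 1 the m distinct m-th roots of unity sum to 0, e.g. 1 + exp(2*I*pi/3) + exp(-2*I*pi/3) = 0.)
Dividing by |G| = 12 gives 0/12 = 0, matching the row-orthogonality relation <chi_1, chi_3> = [chi_1 = chi_3].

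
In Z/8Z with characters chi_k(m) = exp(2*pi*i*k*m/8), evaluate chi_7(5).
chi_7(5) = zeta_8^35 = exp(3*I*pi/4)

chi_7(5) = zeta_8^(7*5) = zeta_8^35. Since zeta_8^8 = 1, this equals zeta_8^3 = exp(2*pi*i*3/8) = exp(3*I*pi/4).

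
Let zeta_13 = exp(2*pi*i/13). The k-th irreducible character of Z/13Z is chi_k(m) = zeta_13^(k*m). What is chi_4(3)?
chi_4(3) = zeta_13^12 = exp(-2*I*pi/13)

Working: chi_4(3) = zeta_13^(4*3) = zeta_13^12. Since zeta_13^13 = 1, this equals zeta_13^12 = exp(2*pi*i*12/13) = exp(-2*I*pi/13).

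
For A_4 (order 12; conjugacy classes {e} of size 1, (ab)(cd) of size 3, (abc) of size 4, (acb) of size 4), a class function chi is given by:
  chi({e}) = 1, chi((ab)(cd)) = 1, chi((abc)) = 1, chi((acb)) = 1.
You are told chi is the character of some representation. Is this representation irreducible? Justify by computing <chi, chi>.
Irreducible: <chi, chi> = 1.

Explanation: <chi, chi> = (1/|G|) sum_C |C| * |chi(C)|^2 = (1/12)[1*|1|^2 + 3*|1|^2 + 4*|1|^2 + 4*|1|^2]
  = (1/12)[(1) + (3) + (4) + (4)] = 12/12 = 1.
(Exp terms are combined using exp(i*s)*conj(exp(i*t)) = exp(i*(s-t)), and sums of them are collapsed using the identity that for every m > 1 the m distinct m-th roots of unity sum to 0, e.g. 1 + exp(2*I*pi/3) + exp(-2*I*pi/3) = 0.)
A character is irreducible iff <chi, chi> = 1, so this representation is irreducible.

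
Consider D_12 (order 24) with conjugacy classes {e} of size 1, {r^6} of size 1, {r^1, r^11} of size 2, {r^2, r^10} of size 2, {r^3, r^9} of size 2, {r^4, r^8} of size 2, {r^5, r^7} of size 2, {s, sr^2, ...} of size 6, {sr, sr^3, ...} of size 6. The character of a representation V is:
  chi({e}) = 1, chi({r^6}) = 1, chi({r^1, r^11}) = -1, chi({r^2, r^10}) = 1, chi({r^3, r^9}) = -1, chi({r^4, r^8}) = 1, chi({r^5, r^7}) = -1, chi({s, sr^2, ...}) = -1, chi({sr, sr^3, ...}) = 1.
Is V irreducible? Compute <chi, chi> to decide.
Irreducible: <chi, chi> = 1.

Why: <chi, chi> = (1/|G|) sum_C |C| * |chi(C)|^2 = (1/24)[1*|1|^2 + 1*|1|^2 + 2*|-1|^2 + 2*|1|^2 + 2*|-1|^2 + 2*|1|^2 + 2*|-1|^2 + 6*|-1|^2 + 6*|1|^2]
  = (1/24)[(1) + (1) + (2) + (2) + (2) + (2) + (2) + (6) + (6)] = 24/24 = 1.
A character is irreducible iff <chi, chi> = 1, so this representation is irreducible.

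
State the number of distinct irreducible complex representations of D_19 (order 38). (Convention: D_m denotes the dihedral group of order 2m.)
11

Reasoning: The number of irreducible complex representations of a finite group equals its number of conjugacy classes. D_19 has 11 conjugacy classes ((n+3)/2 for n odd), so D_19 (order 38) has exactly 11 irreducible complex representations.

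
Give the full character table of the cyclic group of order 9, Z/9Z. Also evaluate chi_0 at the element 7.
Character table of Z/9Z (irreps indexed chi_0,...,chi_8 with chi_k(m) = zeta_9^(k*m), zeta_9 = exp(2*pi*i/9)):
  irrep \ class  {0} (size 1)  {1} (size 1)    {2} (size 1)    {3} (size 1)    {4} (size 1)    {5} (size 1)    {6} (size 1)    {7} (size 1)    {8} (size 1)  
  chi_0          1             1               1               1               1               1               1               1               1             
  chi_1          1             exp(2*I*pi/9)   exp(4*I*pi/9)   exp(2*I*pi/3)   exp(8*I*pi/9)   exp(-8*I*pi/9)  exp(-2*I*pi/3)  exp(-4*I*pi/9)  exp(-2*I*pi/9)
  chi_2          1             exp(4*I*pi/9)   exp(8*I*pi/9)   exp(-2*I*pi/3)  exp(-2*I*pi/9)  exp(2*I*pi/9)   exp(2*I*pi/3)   exp(-8*I*pi/9)  exp(-4*I*pi/9)
  chi_3          1             exp(2*I*pi/3)   exp(-2*I*pi/3)  1               exp(2*I*pi/3)   exp(-2*I*pi/3)  1               exp(2*I*pi/3)   exp(-2*I*pi/3)
  chi_4          1             exp(8*I*pi/9)   exp(-2*I*pi/9)  exp(2*I*pi/3)   exp(-4*I*pi/9)  exp(4*I*pi/9)   exp(-2*I*pi/3)  exp(2*I*pi/9)   exp(-8*I*pi/9)
  chi_5          1             exp(-8*I*pi/9)  exp(2*I*pi/9)   exp(-2*I*pi/3)  exp(4*I*pi/9)   exp(-4*I*pi/9)  exp(2*I*pi/3)   exp(-2*I*pi/9)  exp(8*I*pi/9) 
  chi_6          1             exp(-2*I*pi/3)  exp(2*I*pi/3)   1               exp(-2*I*pi/3)  exp(2*I*pi/3)   1               exp(-2*I*pi/3)  exp(2*I*pi/3) 
  chi_7          1             exp(-4*I*pi/9)  exp(-8*I*pi/9)  exp(2*I*pi/3)   exp(2*I*pi/9)   exp(-2*I*pi/9)  exp(-2*I*pi/3)  exp(8*I*pi/9)   exp(4*I*pi/9) 
  chi_8          1             exp(-2*I*pi/9)  exp(-4*I*pi/9)  exp(-2*I*pi/3)  exp(-8*I*pi/9)  exp(8*I*pi/9)   exp(2*I*pi/3)   exp(4*I*pi/9)   exp(2*I*pi/9) 

Spot check: chi_0(7) = zeta_9^(0*7) = zeta_9^0 = 1.

Details: Z/9Z is abelian, so all 9 irreducible complex representations are 1-dimensional. They are given by chi_k(m) = zeta_9^(k*m) for k = 0,...,8. Row orthogonality: sum_m chi_k(m) conj(chi_l(m)) = 9 * [k = l].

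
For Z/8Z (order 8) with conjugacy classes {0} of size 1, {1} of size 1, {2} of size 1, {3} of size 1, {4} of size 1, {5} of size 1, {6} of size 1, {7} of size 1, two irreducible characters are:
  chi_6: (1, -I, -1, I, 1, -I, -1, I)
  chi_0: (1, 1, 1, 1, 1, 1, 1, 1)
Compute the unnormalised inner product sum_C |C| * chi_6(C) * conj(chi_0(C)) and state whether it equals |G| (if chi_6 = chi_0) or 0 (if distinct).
Sum = 0; so <chi_6, chi_0> = 0 (distinct irreducibles are orthogonal).

Working: Compute term by term over conjugacy classes (|C| * chi_6(C) * conj(chi_0(C))):
  1*(1)*conj(1) + 1*(-I)*conj(1) + 1*(-1)*conj(1) + 1*(I)*conj(1) + 1*(1)*conj(1) + 1*(-I)*conj(1) + 1*(-1)*conj(1) + 1*(I)*conj(1)
  = (1) + (-I) + (-1) + (I) + (1) + (-I) + (-1) + (I)
  = 0.
(Exp terms are combined using exp(i*s)*conj(exp(i*t)) = exp(i*(s-t)), and sums of them are collapsed using the identity that for every m > 1 the m distinct m-th roots of unity sum to 0, e.g. 1 + exp(2*I*pi/3) + exp(-2*I*pi/3) = 0.)
Dividing by |G| = 8 gives 0/8 = 0, matching the row-orthogonality relation <chi_6, chi_0> = [chi_6 = chi_0].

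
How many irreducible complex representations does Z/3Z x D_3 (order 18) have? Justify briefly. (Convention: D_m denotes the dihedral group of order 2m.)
9

Details: The number of irreducible complex representations of a finite group equals its number of conjugacy classes. For a direct product, #classes(G x H) = #classes(G) * #classes(H). Z/3Z has 3 classes (abelian), D_3 has 3 classes, so 3 * 3 = 9, so Z/3Z x D_3 (order 18) has exactly 9 irreducible complex representations.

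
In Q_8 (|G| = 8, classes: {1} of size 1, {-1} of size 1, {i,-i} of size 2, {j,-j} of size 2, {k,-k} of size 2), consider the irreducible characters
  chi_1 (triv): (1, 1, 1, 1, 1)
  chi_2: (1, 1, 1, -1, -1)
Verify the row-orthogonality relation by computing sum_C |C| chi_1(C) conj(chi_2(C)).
Sum = 0; so <chi_1, chi_2> = 0 (distinct irreducibles are orthogonal).

Derivation: Compute term by term over conjugacy classes (|C| * chi_1(C) * conj(chi_2(C))):
  1*(1)*conj(1) + 1*(1)*conj(1) + 2*(1)*conj(1) + 2*(1)*conj(-1) + 2*(1)*conj(-1)
  = (1) + (1) + (2) + (-2) + (-2)
  = 0.
Dividing by |G| = 8 gives 0/8 = 0, matching the row-orthogonality relation <chi_1, chi_2> = [chi_1 = chi_2].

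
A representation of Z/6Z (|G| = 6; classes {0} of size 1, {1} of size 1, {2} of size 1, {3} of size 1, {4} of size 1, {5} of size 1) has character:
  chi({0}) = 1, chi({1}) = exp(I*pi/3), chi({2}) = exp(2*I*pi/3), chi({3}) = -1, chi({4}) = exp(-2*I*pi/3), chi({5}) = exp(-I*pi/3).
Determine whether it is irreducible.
Irreducible: <chi, chi> = 1.

Argument: <chi, chi> = (1/|G|) sum_C |C| * |chi(C)|^2 = (1/6)[1*|1|^2 + 1*|exp(I*pi/3)|^2 + 1*|exp(2*I*pi/3)|^2 + 1*|-1|^2 + 1*|exp(-2*I*pi/3)|^2 + 1*|exp(-I*pi/3)|^2]
  = (1/6)[(1) + (1) + (1) + (1) + (1) + (1)] = 6/6 = 1.
(Exp terms are combined using exp(i*s)*conj(exp(i*t)) = exp(i*(s-t)), and sums of them are collapsed using the identity that for every m > 1 the m distinct m-th roots of unity sum to 0, e.g. 1 + exp(2*I*pi/3) + exp(-2*I*pi/3) = 0.)
A character is irreducible iff <chi, chi> = 1, so this representation is irreducible.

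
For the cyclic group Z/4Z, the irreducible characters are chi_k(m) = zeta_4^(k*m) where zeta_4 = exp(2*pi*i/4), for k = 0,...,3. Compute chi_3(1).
chi_3(1) = zeta_4^3 = -I

Proof sketch: chi_3(1) = zeta_4^(3*1) = zeta_4^3. Since zeta_4^4 = 1, this equals zeta_4^3 = exp(2*pi*i*3/4) = -I.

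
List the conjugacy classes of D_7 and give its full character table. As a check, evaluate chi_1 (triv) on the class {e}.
Conjugacy classes: {e} of size 1, {r^1, r^6} of size 2, {r^2, r^5} of size 2, {r^3, r^4} of size 2, {s, sr, ..., sr^6} of size 7.
Character table:
  irrep \ class              {e} (size 1)  {r^1, r^6} (size 2)  {r^2, r^5} (size 2)  {r^3, r^4} (size 2)  {s, sr, ..., sr^6} (size 7)
  chi_1 (triv)               1             1                    1                    1                    1                          
  chi_2 (sign: r->1, s->-1)  1             1                    1                    1                    -1                         
  chi_3 (2d, j=1)            2             2*cos(2*pi/7)        -2*cos(3*pi/7)       -2*cos(pi/7)         0                          
  chi_4 (2d, j=2)            2             -2*cos(3*pi/7)       -2*cos(pi/7)         2*cos(2*pi/7)        0                          
  chi_5 (2d, j=3)            2             -2*cos(pi/7)         2*cos(2*pi/7)        -2*cos(3*pi/7)       0                          

Spot check: chi_1 (triv) on {e} = 1.

Derivation: D_7 has order 2*7 = 14 with 5 conjugacy classes, hence 5 irreducibles. Sum of squared dims 1 + 1 + 4 + 4 + 4 = 14 = |G|. Linear characters come from the abelianisation; the 2-dimensional irreps have character r^k -> 2*cos(2*pi*j*k/7), reflections -> 0.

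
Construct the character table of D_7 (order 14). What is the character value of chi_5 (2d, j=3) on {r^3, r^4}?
Conjugacy classes: {e} of size 1, {r^1, r^6} of size 2, {r^2, r^5} of size 2, {r^3, r^4} of size 2, {s, sr, ..., sr^6} of size 7.
Character table:
  irrep \ class              {e} (size 1)  {r^1, r^6} (size 2)  {r^2, r^5} (size 2)  {r^3, r^4} (size 2)  {s, sr, ..., sr^6} (size 7)
  chi_1 (triv)               1             1                    1                    1                    1                          
  chi_2 (sign: r->1, s->-1)  1             1                    1                    1                    -1                         
  chi_3 (2d, j=1)            2             2*cos(2*pi/7)        -2*cos(3*pi/7)       -2*cos(pi/7)         0                          
  chi_4 (2d, j=2)            2             -2*cos(3*pi/7)       -2*cos(pi/7)         2*cos(2*pi/7)        0                          
  chi_5 (2d, j=3)            2             -2*cos(pi/7)         2*cos(2*pi/7)        -2*cos(3*pi/7)       0                          

Spot check: chi_5 (2d, j=3) on {r^3, r^4} = -2*cos(3*pi/7).

Why: D_7 has order 2*7 = 14 with 5 conjugacy classes, hence 5 irreducibles. Sum of squared dims 1 + 1 + 4 + 4 + 4 = 14 = |G|. Linear characters come from the abelianisation; the 2-dimensional irreps have character r^k -> 2*cos(2*pi*j*k/7), reflections -> 0.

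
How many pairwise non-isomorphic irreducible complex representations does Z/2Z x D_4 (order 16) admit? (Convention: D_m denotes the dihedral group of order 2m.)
10

Details: The number of irreducible complex representations of a finite group equals its number of conjugacy classes. For a direct product, #classes(G x H) = #classes(G) * #classes(H). Z/2Z has 2 classes (abelian), D_4 has 5 classes, so 2 * 5 = 10, so Z/2Z x D_4 (order 16) has exactly 10 irreducible complex representations.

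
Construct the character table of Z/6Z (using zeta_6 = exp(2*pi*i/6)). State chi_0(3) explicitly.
Character table of Z/6Z (irreps indexed chi_0,...,chi_5 with chi_k(m) = zeta_6^(k*m), zeta_6 = exp(2*pi*i/6)):
  irrep \ class  {0} (size 1)  {1} (size 1)    {2} (size 1)    {3} (size 1)  {4} (size 1)    {5} (size 1)  
  chi_0          1             1               1               1             1               1             
  chi_1          1             exp(I*pi/3)     exp(2*I*pi/3)   -1            exp(-2*I*pi/3)  exp(-I*pi/3)  
  chi_2          1             exp(2*I*pi/3)   exp(-2*I*pi/3)  1             exp(2*I*pi/3)   exp(-2*I*pi/3)
  chi_3          1             -1              1               -1            1               -1            
  chi_4          1             exp(-2*I*pi/3)  exp(2*I*pi/3)   1             exp(-2*I*pi/3)  exp(2*I*pi/3) 
  chi_5          1             exp(-I*pi/3)    exp(-2*I*pi/3)  -1            exp(2*I*pi/3)   exp(I*pi/3)   

Spot check: chi_0(3) = zeta_6^(0*3) = zeta_6^0 = 1.

Justification: Z/6Z is abelian, so all 6 irreducible complex representations are 1-dimensional. They are given by chi_k(m) = zeta_6^(k*m) for k = 0,...,5. Row orthogonality: sum_m chi_k(m) conj(chi_l(m)) = 6 * [k = l].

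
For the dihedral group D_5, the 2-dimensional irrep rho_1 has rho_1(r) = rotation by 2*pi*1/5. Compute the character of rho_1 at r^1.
chi_{rho_1}(r^1) = 2*cos(2*pi*1*1/5) = -1/2 + sqrt(5)/2

Proof sketch: rho_1(r^1) is rotation by angle 2*pi*1*1/5, whose trace is 2*cos(2*pi*1*1/5) = -1/2 + sqrt(5)/2.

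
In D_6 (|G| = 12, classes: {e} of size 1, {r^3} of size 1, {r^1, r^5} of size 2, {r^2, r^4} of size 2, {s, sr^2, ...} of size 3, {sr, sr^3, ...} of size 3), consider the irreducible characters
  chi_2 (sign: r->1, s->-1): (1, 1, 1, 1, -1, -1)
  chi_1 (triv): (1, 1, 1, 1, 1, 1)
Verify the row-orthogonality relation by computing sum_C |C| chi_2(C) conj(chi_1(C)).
Sum = 0; so <chi_2, chi_1> = 0 (distinct irreducibles are orthogonal).

Derivation: Compute term by term over conjugacy classes (|C| * chi_2(C) * conj(chi_1(C))):
  1*(1)*conj(1) + 1*(1)*conj(1) + 2*(1)*conj(1) + 2*(1)*conj(1) + 3*(-1)*conj(1) + 3*(-1)*conj(1)
  = (1) + (1) + (2) + (2) + (-3) + (-3)
  = 0.
Dividing by |G| = 12 gives 0/12 = 0, matching the row-orthogonality relation <chi_2, chi_1> = [chi_2 = chi_1].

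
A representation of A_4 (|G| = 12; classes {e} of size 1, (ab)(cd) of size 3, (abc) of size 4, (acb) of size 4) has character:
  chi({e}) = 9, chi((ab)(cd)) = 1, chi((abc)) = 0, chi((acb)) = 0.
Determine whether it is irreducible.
Not irreducible (reducible): <chi, chi> = 7 > 1.

Proof sketch: <chi, chi> = (1/|G|) sum_C |C| * |chi(C)|^2 = (1/12)[1*|9|^2 + 3*|1|^2 + 4*|0|^2 + 4*|0|^2]
  = (1/12)[(81) + (3) + (0) + (0)] = 84/12 = 7.
(Exp terms are combined using exp(i*s)*conj(exp(i*t)) = exp(i*(s-t)), and sums of them are collapsed using the identity that for every m > 1 the m distinct m-th roots of unity sum to 0, e.g. 1 + exp(2*I*pi/3) + exp(-2*I*pi/3) = 0.)
A character is irreducible iff <chi, chi> = 1, so this representation is reducible.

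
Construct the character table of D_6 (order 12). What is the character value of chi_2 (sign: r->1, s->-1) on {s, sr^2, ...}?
Conjugacy classes: {e} of size 1, {r^3} of size 1, {r^1, r^5} of size 2, {r^2, r^4} of size 2, {s, sr^2, ...} of size 3, {sr, sr^3, ...} of size 3.
Character table:
  irrep \ class              {e} (size 1)  {r^3} (size 1)  {r^1, r^5} (size 2)  {r^2, r^4} (size 2)  {s, sr^2, ...} (size 3)  {sr, sr^3, ...} (size 3)
  chi_1 (triv)               1             1               1                    1                    1                        1                       
  chi_2 (sign: r->1, s->-1)  1             1               1                    1                    -1                       -1                      
  chi_3 (r->-1, s->1)        1             -1              -1                   1                    1                        -1                      
  chi_4 (r->-1, s->-1)       1             -1              -1                   1                    -1                       1                       
  chi_5 (2d, j=1)            2             -2              1                    -1                   0                        0                       
  chi_6 (2d, j=2)            2             2               -1                   -1                   0                        0                       

Spot check: chi_2 (sign: r->1, s->-1) on {s, sr^2, ...} = -1.

Explanation: D_6 has order 2*6 = 12 with 6 conjugacy classes, hence 6 irreducibles. Sum of squared dims 1 + 1 + 1 + 1 + 4 + 4 = 12 = |G|. Linear characters come from the abelianisation; the 2-dimensional irreps have character r^k -> 2*cos(2*pi*j*k/6), reflections -> 0.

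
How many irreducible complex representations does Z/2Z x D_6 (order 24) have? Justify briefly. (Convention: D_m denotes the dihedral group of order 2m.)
12

Proof sketch: The number of irreducible complex representations of a finite group equals its number of conjugacy classes. For a direct product, #classes(G x H) = #classes(G) * #classes(H). Z/2Z has 2 classes (abelian), D_6 has 6 classes, so 2 * 6 = 12, so Z/2Z x D_6 (order 24) has exactly 12 irreducible complex representations.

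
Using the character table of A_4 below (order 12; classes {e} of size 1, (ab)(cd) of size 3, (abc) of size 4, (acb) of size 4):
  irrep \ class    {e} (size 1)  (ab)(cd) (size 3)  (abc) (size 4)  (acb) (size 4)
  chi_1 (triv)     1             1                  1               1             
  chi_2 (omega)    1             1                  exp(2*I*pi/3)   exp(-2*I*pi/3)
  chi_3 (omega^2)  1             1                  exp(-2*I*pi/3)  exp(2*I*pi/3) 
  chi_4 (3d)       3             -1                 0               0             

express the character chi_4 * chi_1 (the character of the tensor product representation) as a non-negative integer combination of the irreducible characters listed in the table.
chi_4 tensor chi_1 = chi_4 (all other irreducibles have multiplicity 0).

Solution. The character of a tensor product is the pointwise product (chi_4 * chi_1)(C) = chi_4(C) * chi_1(C):
  {e}: (3)*(1), (ab)(cd): (-1)*(1), (abc): (0)*(1), (acb): (0)*(1)
so (chi_4 * chi_1) takes values
  {e} -> 3, (ab)(cd) -> -1, (abc) -> 0, (acb) -> 0.
Now take the inner product of this character with each irreducible chi from the table, <chi_4*chi_1, chi> = (1/12) sum_C |C| (chi_4*chi_1)(C) conj(chi(C)):
  <chi_4*chi_1, chi_1> = (1/12)[1*(3)*conj(1) + 3*(-1)*conj(1) + 4*(0)*conj(1) + 4*(0)*conj(1)]
      = (1/12)[(3) + (-3) + (0) + (0)] = 0/12 = 0
  <chi_4*chi_1, chi_2> = (1/12)[1*(3)*conj(1) + 3*(-1)*conj(1) + 4*(0)*conj(exp(2*I*pi/3)) + 4*(0)*conj(exp(-2*I*pi/3))]
      = (1/12)[(3) + (-3) + (0) + (0)] = 0/12 = 0
  <chi_4*chi_1, chi_3> = (1/12)[1*(3)*conj(1) + 3*(-1)*conj(1) + 4*(0)*conj(exp(-2*I*pi/3)) + 4*(0)*conj(exp(2*I*pi/3))]
      = (1/12)[(3) + (-3) + (0) + (0)] = 0/12 = 0
  <chi_4*chi_1, chi_4> = (1/12)[1*(3)*conj(3) + 3*(-1)*conj(-1) + 4*(0)*conj(0) + 4*(0)*conj(0)]
      = (1/12)[(9) + (3) + (0) + (0)] = 12/12 = 1
(Exp terms are combined using exp(i*s)*conj(exp(i*t)) = exp(i*(s-t)), and sums of them are collapsed using the identity that for every m > 1 the m distinct m-th roots of unity sum to 0, e.g. 1 + exp(2*I*pi/3) + exp(-2*I*pi/3) = 0.)
Hence the multiplicities are chi_4: 1. Dimension check: dim(chi_4)*dim(chi_1) = 3*1 = 3 and sum (mult * dim) = 1*3 = 3.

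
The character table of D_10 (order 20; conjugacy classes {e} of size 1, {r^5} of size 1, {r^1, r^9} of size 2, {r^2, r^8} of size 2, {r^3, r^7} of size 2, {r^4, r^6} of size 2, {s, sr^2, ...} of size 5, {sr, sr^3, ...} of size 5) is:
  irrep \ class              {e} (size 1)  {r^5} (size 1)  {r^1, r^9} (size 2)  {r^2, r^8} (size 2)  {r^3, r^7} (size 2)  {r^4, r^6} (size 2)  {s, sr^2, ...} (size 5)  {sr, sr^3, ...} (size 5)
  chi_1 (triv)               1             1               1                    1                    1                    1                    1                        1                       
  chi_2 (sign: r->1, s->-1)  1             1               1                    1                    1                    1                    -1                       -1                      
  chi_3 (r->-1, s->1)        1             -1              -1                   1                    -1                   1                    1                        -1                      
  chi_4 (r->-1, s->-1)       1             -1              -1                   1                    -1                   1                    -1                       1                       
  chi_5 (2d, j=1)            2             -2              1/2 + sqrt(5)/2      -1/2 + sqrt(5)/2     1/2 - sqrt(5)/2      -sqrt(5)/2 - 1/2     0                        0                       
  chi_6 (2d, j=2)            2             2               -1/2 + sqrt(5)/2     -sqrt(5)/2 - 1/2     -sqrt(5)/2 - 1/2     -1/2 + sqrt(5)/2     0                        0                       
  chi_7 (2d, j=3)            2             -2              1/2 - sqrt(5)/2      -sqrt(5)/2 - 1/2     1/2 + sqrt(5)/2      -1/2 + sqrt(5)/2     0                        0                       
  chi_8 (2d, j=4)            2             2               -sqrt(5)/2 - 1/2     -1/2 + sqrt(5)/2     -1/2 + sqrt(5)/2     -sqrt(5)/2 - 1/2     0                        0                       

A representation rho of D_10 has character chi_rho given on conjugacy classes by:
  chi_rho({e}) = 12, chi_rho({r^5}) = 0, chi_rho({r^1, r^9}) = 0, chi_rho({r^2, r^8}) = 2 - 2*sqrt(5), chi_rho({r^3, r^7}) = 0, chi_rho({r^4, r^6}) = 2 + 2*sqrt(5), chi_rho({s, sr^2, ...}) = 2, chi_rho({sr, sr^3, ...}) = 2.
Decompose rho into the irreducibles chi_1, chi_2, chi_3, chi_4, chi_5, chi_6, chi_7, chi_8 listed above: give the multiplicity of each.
Multiplicities: chi_1: 2, chi_2: 0, chi_3: 1, chi_4: 1, chi_5: 0, chi_6: 2, chi_7: 2, chi_8: 0.

Reasoning: Use <chi_rho, chi> = (1/|G|) sum_C |C| * chi_rho(C) * conj(chi(C)) with |G| = 20 for each irreducible chi in the table:
  <chi_rho, chi_1> = (1/20)[1*(12)*conj(1) + 1*(0)*conj(1) + 2*(0)*conj(1) + 2*(2 - 2*sqrt(5))*conj(1) + 2*(0)*conj(1) + 2*(2 + 2*sqrt(5))*conj(1) + 5*(2)*conj(1) + 5*(2)*conj(1)]
      = (1/20)[(12) + (0) + (0) + (4 - 4*sqrt(5)) + (0) + (4 + 4*sqrt(5)) + (10) + (10)] = 40/20 = 2
  <chi_rho, chi_2> = (1/20)[1*(12)*conj(1) + 1*(0)*conj(1) + 2*(0)*conj(1) + 2*(2 - 2*sqrt(5))*conj(1) + 2*(0)*conj(1) + 2*(2 + 2*sqrt(5))*conj(1) + 5*(2)*conj(-1) + 5*(2)*conj(-1)]
      = (1/20)[(12) + (0) + (0) + (4 - 4*sqrt(5)) + (0) + (4 + 4*sqrt(5)) + (-10) + (-10)] = 0/20 = 0
  <chi_rho, chi_3> = (1/20)[1*(12)*conj(1) + 1*(0)*conj(-1) + 2*(0)*conj(-1) + 2*(2 - 2*sqrt(5))*conj(1) + 2*(0)*conj(-1) + 2*(2 + 2*sqrt(5))*conj(1) + 5*(2)*conj(1) + 5*(2)*conj(-1)]
      = (1/20)[(12) + (0) + (0) + (4 - 4*sqrt(5)) + (0) + (4 + 4*sqrt(5)) + (10) + (-10)] = 20/20 = 1
  <chi_rho, chi_4> = (1/20)[1*(12)*conj(1) + 1*(0)*conj(-1) + 2*(0)*conj(-1) + 2*(2 - 2*sqrt(5))*conj(1) + 2*(0)*conj(-1) + 2*(2 + 2*sqrt(5))*conj(1) + 5*(2)*conj(-1) + 5*(2)*conj(1)]
      = (1/20)[(12) + (0) + (0) + (4 - 4*sqrt(5)) + (0) + (4 + 4*sqrt(5)) + (-10) + (10)] = 20/20 = 1
  <chi_rho, chi_5> = (1/20)[1*(12)*conj(2) + 1*(0)*conj(-2) + 2*(0)*conj(1/2 + sqrt(5)/2) + 2*(2 - 2*sqrt(5))*conj(-1/2 + sqrt(5)/2) + 2*(0)*conj(1/2 - sqrt(5)/2) + 2*(2 + 2*sqrt(5))*conj(-sqrt(5)/2 - 1/2) + 5*(2)*conj(0) + 5*(2)*conj(0)]
      = (1/20)[(24) + (0) + (0) + (-12 + 4*sqrt(5)) + (0) + (-12 - 4*sqrt(5)) + (0) + (0)] = 0/20 = 0
  <chi_rho, chi_6> = (1/20)[1*(12)*conj(2) + 1*(0)*conj(2) + 2*(0)*conj(-1/2 + sqrt(5)/2) + 2*(2 - 2*sqrt(5))*conj(-sqrt(5)/2 - 1/2) + 2*(0)*conj(-sqrt(5)/2 - 1/2) + 2*(2 + 2*sqrt(5))*conj(-1/2 + sqrt(5)/2) + 5*(2)*conj(0) + 5*(2)*conj(0)]
      = (1/20)[(24) + (0) + (0) + (8) + (0) + (8) + (0) + (0)] = 40/20 = 2
  <chi_rho, chi_7> = (1/20)[1*(12)*conj(2) + 1*(0)*conj(-2) + 2*(0)*conj(1/2 - sqrt(5)/2) + 2*(2 - 2*sqrt(5))*conj(-sqrt(5)/2 - 1/2) + 2*(0)*conj(1/2 + sqrt(5)/2) + 2*(2 + 2*sqrt(5))*conj(-1/2 + sqrt(5)/2) + 5*(2)*conj(0) + 5*(2)*conj(0)]
      = (1/20)[(24) + (0) + (0) + (8) + (0) + (8) + (0) + (0)] = 40/20 = 2
  <chi_rho, chi_8> = (1/20)[1*(12)*conj(2) + 1*(0)*conj(2) + 2*(0)*conj(-sqrt(5)/2 - 1/2) + 2*(2 - 2*sqrt(5))*conj(-1/2 + sqrt(5)/2) + 2*(0)*conj(-1/2 + sqrt(5)/2) + 2*(2 + 2*sqrt(5))*conj(-sqrt(5)/2 - 1/2) + 5*(2)*conj(0) + 5*(2)*conj(0)]
      = (1/20)[(24) + (0) + (0) + (-12 + 4*sqrt(5)) + (0) + (-12 - 4*sqrt(5)) + (0) + (0)] = 0/20 = 0
Dimension check: dim(rho) = sum (mult * dim) = 2*1 + 0*1 + 1*1 + 1*1 + 0*2 + 2*2 + 2*2 + 0*2 = 12 = chi_rho(e) = 12.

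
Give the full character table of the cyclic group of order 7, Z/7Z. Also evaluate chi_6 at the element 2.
Character table of Z/7Z (irreps indexed chi_0,...,chi_6 with chi_k(m) = zeta_7^(k*m), zeta_7 = exp(2*pi*i/7)):
  irrep \ class  {0} (size 1)  {1} (size 1)    {2} (size 1)    {3} (size 1)    {4} (size 1)    {5} (size 1)    {6} (size 1)  
  chi_0          1             1               1               1               1               1               1             
  chi_1          1             exp(2*I*pi/7)   exp(4*I*pi/7)   exp(6*I*pi/7)   exp(-6*I*pi/7)  exp(-4*I*pi/7)  exp(-2*I*pi/7)
  chi_2          1             exp(4*I*pi/7)   exp(-6*I*pi/7)  exp(-2*I*pi/7)  exp(2*I*pi/7)   exp(6*I*pi/7)   exp(-4*I*pi/7)
  chi_3          1             exp(6*I*pi/7)   exp(-2*I*pi/7)  exp(4*I*pi/7)   exp(-4*I*pi/7)  exp(2*I*pi/7)   exp(-6*I*pi/7)
  chi_4          1             exp(-6*I*pi/7)  exp(2*I*pi/7)   exp(-4*I*pi/7)  exp(4*I*pi/7)   exp(-2*I*pi/7)  exp(6*I*pi/7) 
  chi_5          1             exp(-4*I*pi/7)  exp(6*I*pi/7)   exp(2*I*pi/7)   exp(-2*I*pi/7)  exp(-6*I*pi/7)  exp(4*I*pi/7) 
  chi_6          1             exp(-2*I*pi/7)  exp(-4*I*pi/7)  exp(-6*I*pi/7)  exp(6*I*pi/7)   exp(4*I*pi/7)   exp(2*I*pi/7) 

Spot check: chi_6(2) = zeta_7^(6*2) = zeta_7^12 = exp(-4*I*pi/7).

Z/7Z is abelian, so all 7 irreducible complex representations are 1-dimensional. They are given by chi_k(m) = zeta_7^(k*m) for k = 0,...,6. Row orthogonality: sum_m chi_k(m) conj(chi_l(m)) = 7 * [k = l].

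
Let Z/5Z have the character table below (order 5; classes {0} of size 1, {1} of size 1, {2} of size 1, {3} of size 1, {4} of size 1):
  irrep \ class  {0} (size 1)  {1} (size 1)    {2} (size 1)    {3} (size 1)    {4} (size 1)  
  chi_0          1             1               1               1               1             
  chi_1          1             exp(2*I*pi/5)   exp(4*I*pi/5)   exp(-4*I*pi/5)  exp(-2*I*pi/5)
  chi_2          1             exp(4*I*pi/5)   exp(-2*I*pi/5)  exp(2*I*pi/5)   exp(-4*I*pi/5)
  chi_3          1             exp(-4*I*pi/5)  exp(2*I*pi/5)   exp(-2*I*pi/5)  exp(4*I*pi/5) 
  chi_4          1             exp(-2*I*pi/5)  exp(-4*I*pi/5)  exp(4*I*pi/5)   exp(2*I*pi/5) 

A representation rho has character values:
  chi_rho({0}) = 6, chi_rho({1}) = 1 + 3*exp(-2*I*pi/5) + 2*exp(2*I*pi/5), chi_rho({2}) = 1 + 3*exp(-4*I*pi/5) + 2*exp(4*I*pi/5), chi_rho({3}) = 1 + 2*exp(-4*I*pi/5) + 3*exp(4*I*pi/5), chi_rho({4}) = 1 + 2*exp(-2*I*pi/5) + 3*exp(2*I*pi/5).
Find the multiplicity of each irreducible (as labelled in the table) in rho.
Multiplicities: chi_0: 1, chi_1: 2, chi_2: 0, chi_3: 0, chi_4: 3.

Argument: Use <chi_rho, chi> = (1/|G|) sum_C |C| * chi_rho(C) * conj(chi(C)) with |G| = 5 for each irreducible chi in the table:
  <chi_rho, chi_0> = (1/5)[1*(6)*conj(1) + 1*(1 + 3*exp(-2*I*pi/5) + 2*exp(2*I*pi/5))*conj(1) + 1*(1 + 3*exp(-4*I*pi/5) + 2*exp(4*I*pi/5))*conj(1) + 1*(1 + 2*exp(-4*I*pi/5) + 3*exp(4*I*pi/5))*conj(1) + 1*(1 + 2*exp(-2*I*pi/5) + 3*exp(2*I*pi/5))*conj(1)]
      = (1/5)[(6) + (1 + 3*exp(-2*I*pi/5) + 2*exp(2*I*pi/5)) + (1 + 3*exp(-4*I*pi/5) + 2*exp(4*I*pi/5)) + (1 + 2*exp(-4*I*pi/5) + 3*exp(4*I*pi/5)) + (1 + 2*exp(-2*I*pi/5) + 3*exp(2*I*pi/5))] = 5/5 = 1
  <chi_rho, chi_1> = (1/5)[1*(6)*conj(1) + 1*(1 + 3*exp(-2*I*pi/5) + 2*exp(2*I*pi/5))*conj(exp(2*I*pi/5)) + 1*(1 + 3*exp(-4*I*pi/5) + 2*exp(4*I*pi/5))*conj(exp(4*I*pi/5)) + 1*(1 + 2*exp(-4*I*pi/5) + 3*exp(4*I*pi/5))*conj(exp(-4*I*pi/5)) + 1*(1 + 2*exp(-2*I*pi/5) + 3*exp(2*I*pi/5))*conj(exp(-2*I*pi/5))]
      = (1/5)[(6) + (2 + 3*exp(-4*I*pi/5) + exp(-2*I*pi/5)) + (2 + exp(-4*I*pi/5) + 3*exp(2*I*pi/5)) + (2 + 3*exp(-2*I*pi/5) + exp(4*I*pi/5)) + (2 + exp(2*I*pi/5) + 3*exp(4*I*pi/5))] = 10/5 = 2
  <chi_rho, chi_2> = (1/5)[1*(6)*conj(1) + 1*(1 + 3*exp(-2*I*pi/5) + 2*exp(2*I*pi/5))*conj(exp(4*I*pi/5)) + 1*(1 + 3*exp(-4*I*pi/5) + 2*exp(4*I*pi/5))*conj(exp(-2*I*pi/5)) + 1*(1 + 2*exp(-4*I*pi/5) + 3*exp(4*I*pi/5))*conj(exp(2*I*pi/5)) + 1*(1 + 2*exp(-2*I*pi/5) + 3*exp(2*I*pi/5))*conj(exp(-4*I*pi/5))]
      = (1/5)[(6) + (2*exp(-2*I*pi/5) + exp(-4*I*pi/5) + 3*exp(4*I*pi/5)) + (3*exp(-2*I*pi/5) + 2*exp(-4*I*pi/5) + exp(2*I*pi/5)) + (exp(-2*I*pi/5) + 2*exp(4*I*pi/5) + 3*exp(2*I*pi/5)) + (3*exp(-4*I*pi/5) + exp(4*I*pi/5) + 2*exp(2*I*pi/5))] = 0/5 = 0
  <chi_rho, chi_3> = (1/5)[1*(6)*conj(1) + 1*(1 + 3*exp(-2*I*pi/5) + 2*exp(2*I*pi/5))*conj(exp(-4*I*pi/5)) + 1*(1 + 3*exp(-4*I*pi/5) + 2*exp(4*I*pi/5))*conj(exp(2*I*pi/5)) + 1*(1 + 2*exp(-4*I*pi/5) + 3*exp(4*I*pi/5))*conj(exp(-2*I*pi/5)) + 1*(1 + 2*exp(-2*I*pi/5) + 3*exp(2*I*pi/5))*conj(exp(4*I*pi/5))]
      = (1/5)[(6) + (2*exp(-4*I*pi/5) + exp(4*I*pi/5) + 3*exp(2*I*pi/5)) + (exp(-2*I*pi/5) + 3*exp(4*I*pi/5) + 2*exp(2*I*pi/5)) + (2*exp(-2*I*pi/5) + 3*exp(-4*I*pi/5) + exp(2*I*pi/5)) + (3*exp(-2*I*pi/5) + exp(-4*I*pi/5) + 2*exp(4*I*pi/5))] = 0/5 = 0
  <chi_rho, chi_4> = (1/5)[1*(6)*conj(1) + 1*(1 + 3*exp(-2*I*pi/5) + 2*exp(2*I*pi/5))*conj(exp(-2*I*pi/5)) + 1*(1 + 3*exp(-4*I*pi/5) + 2*exp(4*I*pi/5))*conj(exp(-4*I*pi/5)) + 1*(1 + 2*exp(-4*I*pi/5) + 3*exp(4*I*pi/5))*conj(exp(4*I*pi/5)) + 1*(1 + 2*exp(-2*I*pi/5) + 3*exp(2*I*pi/5))*conj(exp(2*I*pi/5))]
      = (1/5)[(6) + (3 + exp(2*I*pi/5) + 2*exp(4*I*pi/5)) + (3 + 2*exp(-2*I*pi/5) + exp(4*I*pi/5)) + (3 + exp(-4*I*pi/5) + 2*exp(2*I*pi/5)) + (3 + 2*exp(-4*I*pi/5) + exp(-2*I*pi/5))] = 15/5 = 3
(Exp terms are combined using exp(i*s)*conj(exp(i*t)) = exp(i*(s-t)), and sums of them are collapsed using the identity that for every m > 1 the m distinct m-th roots of unity sum to 0, e.g. 1 + exp(2*I*pi/3) + exp(-2*I*pi/3) = 0.)
Dimension check: dim(rho) = sum (mult * dim) = 1*1 + 2*1 + 0*1 + 0*1 + 3*1 = 6 = chi_rho(e) = 6.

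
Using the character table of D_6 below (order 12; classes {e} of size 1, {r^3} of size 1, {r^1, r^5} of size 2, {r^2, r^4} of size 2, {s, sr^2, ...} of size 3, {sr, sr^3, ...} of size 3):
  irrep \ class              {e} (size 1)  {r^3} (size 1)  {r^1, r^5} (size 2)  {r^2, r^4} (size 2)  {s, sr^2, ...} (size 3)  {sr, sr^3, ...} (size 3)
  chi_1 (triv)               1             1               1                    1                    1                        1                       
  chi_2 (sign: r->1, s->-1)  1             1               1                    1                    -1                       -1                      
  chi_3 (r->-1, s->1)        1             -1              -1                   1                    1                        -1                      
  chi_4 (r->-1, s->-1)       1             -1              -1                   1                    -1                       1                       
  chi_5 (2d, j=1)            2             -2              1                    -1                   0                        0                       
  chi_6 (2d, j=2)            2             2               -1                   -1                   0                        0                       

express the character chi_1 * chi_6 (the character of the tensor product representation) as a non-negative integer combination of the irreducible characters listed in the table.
chi_1 tensor chi_6 = chi_6 (all other irreducibles have multiplicity 0).

Justification: The character of a tensor product is the pointwise product (chi_1 * chi_6)(C) = chi_1(C) * chi_6(C):
  {e}: (1)*(2), {r^3}: (1)*(2), {r^1, r^5}: (1)*(-1), {r^2, r^4}: (1)*(-1), {s, sr^2, ...}: (1)*(0), {sr, sr^3, ...}: (1)*(0)
so (chi_1 * chi_6) takes values
  {e} -> 2, {r^3} -> 2, {r^1, r^5} -> -1, {r^2, r^4} -> -1, {s, sr^2, ...} -> 0, {sr, sr^3, ...} -> 0.
Now take the inner product of this character with each irreducible chi from the table, <chi_1*chi_6, chi> = (1/12) sum_C |C| (chi_1*chi_6)(C) conj(chi(C)):
  <chi_1*chi_6, chi_1> = (1/12)[1*(2)*conj(1) + 1*(2)*conj(1) + 2*(-1)*conj(1) + 2*(-1)*conj(1) + 3*(0)*conj(1) + 3*(0)*conj(1)]
      = (1/12)[(2) + (2) + (-2) + (-2) + (0) + (0)] = 0/12 = 0
  <chi_1*chi_6, chi_2> = (1/12)[1*(2)*conj(1) + 1*(2)*conj(1) + 2*(-1)*conj(1) + 2*(-1)*conj(1) + 3*(0)*conj(-1) + 3*(0)*conj(-1)]
      = (1/12)[(2) + (2) + (-2) + (-2) + (0) + (0)] = 0/12 = 0
  <chi_1*chi_6, chi_3> = (1/12)[1*(2)*conj(1) + 1*(2)*conj(-1) + 2*(-1)*conj(-1) + 2*(-1)*conj(1) + 3*(0)*conj(1) + 3*(0)*conj(-1)]
      = (1/12)[(2) + (-2) + (2) + (-2) + (0) + (0)] = 0/12 = 0
  <chi_1*chi_6, chi_4> = (1/12)[1*(2)*conj(1) + 1*(2)*conj(-1) + 2*(-1)*conj(-1) + 2*(-1)*conj(1) + 3*(0)*conj(-1) + 3*(0)*conj(1)]
      = (1/12)[(2) + (-2) + (2) + (-2) + (0) + (0)] = 0/12 = 0
  <chi_1*chi_6, chi_5> = (1/12)[1*(2)*conj(2) + 1*(2)*conj(-2) + 2*(-1)*conj(1) + 2*(-1)*conj(-1) + 3*(0)*conj(0) + 3*(0)*conj(0)]
      = (1/12)[(4) + (-4) + (-2) + (2) + (0) + (0)] = 0/12 = 0
  <chi_1*chi_6, chi_6> = (1/12)[1*(2)*conj(2) + 1*(2)*conj(2) + 2*(-1)*conj(-1) + 2*(-1)*conj(-1) + 3*(0)*conj(0) + 3*(0)*conj(0)]
      = (1/12)[(4) + (4) + (2) + (2) + (0) + (0)] = 12/12 = 1
Hence the multiplicities are chi_6: 1. Dimension check: dim(chi_1)*dim(chi_6) = 1*2 = 2 and sum (mult * dim) = 1*2 = 2.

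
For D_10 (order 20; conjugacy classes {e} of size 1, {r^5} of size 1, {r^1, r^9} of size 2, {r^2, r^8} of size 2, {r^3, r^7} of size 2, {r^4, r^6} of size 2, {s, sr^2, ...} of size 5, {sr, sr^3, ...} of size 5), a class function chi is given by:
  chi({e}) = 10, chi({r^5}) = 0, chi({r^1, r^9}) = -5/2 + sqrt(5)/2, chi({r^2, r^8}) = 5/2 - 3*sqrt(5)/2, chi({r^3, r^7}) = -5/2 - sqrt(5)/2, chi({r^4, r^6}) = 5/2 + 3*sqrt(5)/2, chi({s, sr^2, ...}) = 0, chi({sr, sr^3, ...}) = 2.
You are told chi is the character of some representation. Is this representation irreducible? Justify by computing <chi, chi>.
Not irreducible (reducible): <chi, chi> = 11 > 1.

Details: <chi, chi> = (1/|G|) sum_C |C| * |chi(C)|^2 = (1/20)[1*|10|^2 + 1*|0|^2 + 2*|-5/2 + sqrt(5)/2|^2 + 2*|5/2 - 3*sqrt(5)/2|^2 + 2*|-5/2 - sqrt(5)/2|^2 + 2*|5/2 + 3*sqrt(5)/2|^2 + 5*|0|^2 + 5*|2|^2]
  = (1/20)[(100) + (0) + (15 - 5*sqrt(5)) + (35 - 15*sqrt(5)) + (5*sqrt(5) + 15) + (15*sqrt(5) + 35) + (0) + (20)] = 220/20 = 11.
A character is irreducible iff <chi, chi> = 1, so this representation is reducible.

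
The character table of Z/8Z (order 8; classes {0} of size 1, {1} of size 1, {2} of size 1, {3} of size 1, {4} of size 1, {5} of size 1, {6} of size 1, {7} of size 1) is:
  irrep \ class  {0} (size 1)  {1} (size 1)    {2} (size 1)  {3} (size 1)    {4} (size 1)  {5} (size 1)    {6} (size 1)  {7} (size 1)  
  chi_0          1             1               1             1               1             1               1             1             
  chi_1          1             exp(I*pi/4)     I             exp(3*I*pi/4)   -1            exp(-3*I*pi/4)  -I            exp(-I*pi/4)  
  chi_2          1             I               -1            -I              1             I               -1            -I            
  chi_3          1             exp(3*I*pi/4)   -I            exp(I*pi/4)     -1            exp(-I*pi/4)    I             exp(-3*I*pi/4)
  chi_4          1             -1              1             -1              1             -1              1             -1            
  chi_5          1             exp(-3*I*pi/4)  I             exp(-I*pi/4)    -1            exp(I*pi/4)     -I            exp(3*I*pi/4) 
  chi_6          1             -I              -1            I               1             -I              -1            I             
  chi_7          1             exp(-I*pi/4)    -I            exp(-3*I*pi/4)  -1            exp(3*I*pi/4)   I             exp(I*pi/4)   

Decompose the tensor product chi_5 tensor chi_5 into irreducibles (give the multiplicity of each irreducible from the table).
chi_5 tensor chi_5 = chi_2 (all other irreducibles have multiplicity 0).

Argument: The character of a tensor product is the pointwise product (chi_5 * chi_5)(C) = chi_5(C) * chi_5(C):
  {0}: (1)*(1), {1}: (exp(-3*I*pi/4))*(exp(-3*I*pi/4)), {2}: (I)*(I), {3}: (exp(-I*pi/4))*(exp(-I*pi/4)), {4}: (-1)*(-1), {5}: (exp(I*pi/4))*(exp(I*pi/4)), {6}: (-I)*(-I), {7}: (exp(3*I*pi/4))*(exp(3*I*pi/4))
so (chi_5 * chi_5) takes values
  {0} -> 1, {1} -> I, {2} -> -1, {3} -> -I, {4} -> 1, {5} -> I, {6} -> -1, {7} -> -I.
Now take the inner product of this character with each irreducible chi from the table, <chi_5*chi_5, chi> = (1/8) sum_C |C| (chi_5*chi_5)(C) conj(chi(C)):
  <chi_5*chi_5, chi_0> = (1/8)[1*(1)*conj(1) + 1*(I)*conj(1) + 1*(-1)*conj(1) + 1*(-I)*conj(1) + 1*(1)*conj(1) + 1*(I)*conj(1) + 1*(-1)*conj(1) + 1*(-I)*conj(1)]
      = (1/8)[(1) + (I) + (-1) + (-I) + (1) + (I) + (-1) + (-I)] = 0/8 = 0
  <chi_5*chi_5, chi_1> = (1/8)[1*(1)*conj(1) + 1*(I)*conj(exp(I*pi/4)) + 1*(-1)*conj(I) + 1*(-I)*conj(exp(3*I*pi/4)) + 1*(1)*conj(-1) + 1*(I)*conj(exp(-3*I*pi/4)) + 1*(-1)*conj(-I) + 1*(-I)*conj(exp(-I*pi/4))]
      = (1/8)[(1) + (exp(I*pi/4)) + (I) + (-exp(-I*pi/4)) + (-1) + (exp(-3*I*pi/4)) + (-I) + (-exp(3*I*pi/4))] = 0/8 = 0
  <chi_5*chi_5, chi_2> = (1/8)[1*(1)*conj(1) + 1*(I)*conj(I) + 1*(-1)*conj(-1) + 1*(-I)*conj(-I) + 1*(1)*conj(1) + 1*(I)*conj(I) + 1*(-1)*conj(-1) + 1*(-I)*conj(-I)]
      = (1/8)[(1) + (1) + (1) + (1) + (1) + (1) + (1) + (1)] = 8/8 = 1
  <chi_5*chi_5, chi_3> = (1/8)[1*(1)*conj(1) + 1*(I)*conj(exp(3*I*pi/4)) + 1*(-1)*conj(-I) + 1*(-I)*conj(exp(I*pi/4)) + 1*(1)*conj(-1) + 1*(I)*conj(exp(-I*pi/4)) + 1*(-1)*conj(I) + 1*(-I)*conj(exp(-3*I*pi/4))]
      = (1/8)[(1) + (exp(-I*pi/4)) + (-I) + (-exp(I*pi/4)) + (-1) + (exp(3*I*pi/4)) + (I) + (-exp(-3*I*pi/4))] = 0/8 = 0
  <chi_5*chi_5, chi_4> = (1/8)[1*(1)*conj(1) + 1*(I)*conj(-1) + 1*(-1)*conj(1) + 1*(-I)*conj(-1) + 1*(1)*conj(1) + 1*(I)*conj(-1) + 1*(-1)*conj(1) + 1*(-I)*conj(-1)]
      = (1/8)[(1) + (-I) + (-1) + (I) + (1) + (-I) + (-1) + (I)] = 0/8 = 0
  <chi_5*chi_5, chi_5> = (1/8)[1*(1)*conj(1) + 1*(I)*conj(exp(-3*I*pi/4)) + 1*(-1)*conj(I) + 1*(-I)*conj(exp(-I*pi/4)) + 1*(1)*conj(-1) + 1*(I)*conj(exp(I*pi/4)) + 1*(-1)*conj(-I) + 1*(-I)*conj(exp(3*I*pi/4))]
      = (1/8)[(1) + (exp(-3*I*pi/4)) + (I) + (-exp(3*I*pi/4)) + (-1) + (exp(I*pi/4)) + (-I) + (-exp(-I*pi/4))] = 0/8 = 0
  <chi_5*chi_5, chi_6> = (1/8)[1*(1)*conj(1) + 1*(I)*conj(-I) + 1*(-1)*conj(-1) + 1*(-I)*conj(I) + 1*(1)*conj(1) + 1*(I)*conj(-I) + 1*(-1)*conj(-1) + 1*(-I)*conj(I)]
      = (1/8)[(1) + (-1) + (1) + (-1) + (1) + (-1) + (1) + (-1)] = 0/8 = 0
  <chi_5*chi_5, chi_7> = (1/8)[1*(1)*conj(1) + 1*(I)*conj(exp(-I*pi/4)) + 1*(-1)*conj(-I) + 1*(-I)*conj(exp(-3*I*pi/4)) + 1*(1)*conj(-1) + 1*(I)*conj(exp(3*I*pi/4)) + 1*(-1)*conj(I) + 1*(-I)*conj(exp(I*pi/4))]
      = (1/8)[(1) + (exp(3*I*pi/4)) + (-I) + (-exp(-3*I*pi/4)) + (-1) + (exp(-I*pi/4)) + (I) + (-exp(I*pi/4))] = 0/8 = 0
(Exp terms are combined using exp(i*s)*conj(exp(i*t)) = exp(i*(s-t)), and sums of them are collapsed using the identity that for every m > 1 the m distinct m-th roots of unity sum to 0, e.g. 1 + exp(2*I*pi/3) + exp(-2*I*pi/3) = 0.)
Hence the multiplicities are chi_2: 1. Dimension check: dim(chi_5)*dim(chi_5) = 1*1 = 1 and sum (mult * dim) = 1*1 = 1.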